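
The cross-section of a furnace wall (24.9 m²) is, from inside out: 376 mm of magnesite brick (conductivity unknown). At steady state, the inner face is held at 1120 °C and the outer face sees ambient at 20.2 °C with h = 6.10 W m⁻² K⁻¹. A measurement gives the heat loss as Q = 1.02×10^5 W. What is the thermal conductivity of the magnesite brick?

ΣR = ΔT/Q = |1120 − 20.2|/1.02×10^5 = 0.01078 K/W
Known resistances:
  R_conv,out = 1/(hA) = 1/(6.10·24.9) = 0.006584 K/W
R_magnesite brick = ΣR − ΣR_known = 0.01078 − 0.006584 = 0.004196 K/W
L/(kA) = 0.004196 ⇒ k = 0.376/(0.004196·24.9) = 3.60 W/m·K

k = 3.60 W/m·K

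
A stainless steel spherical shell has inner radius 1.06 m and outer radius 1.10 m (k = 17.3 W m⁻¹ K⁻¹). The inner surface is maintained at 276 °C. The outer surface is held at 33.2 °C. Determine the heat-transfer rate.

Q = 4πk·ΔT/(1/r₁ − 1/r₂) = 4π × 17.3 × 242.8 / (1/1.06 − 1/1.10) = 1.54×10^6 W

Q = 1.54×10^6 W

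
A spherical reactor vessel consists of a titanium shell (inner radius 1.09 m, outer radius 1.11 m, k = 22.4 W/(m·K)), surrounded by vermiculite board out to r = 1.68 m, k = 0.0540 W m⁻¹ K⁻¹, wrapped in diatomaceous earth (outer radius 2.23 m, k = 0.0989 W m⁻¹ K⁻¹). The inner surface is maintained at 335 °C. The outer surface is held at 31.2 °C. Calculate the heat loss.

Q = 534 W

Treat each layer as a resistance in series:
  R_titanium = (1/1.09 − 1/1.11)/(4πk) = 0.01653/(4π·22.4) = 5.872×10^-5 K/W
  R_vermiculite board = (1/1.11 − 1/1.68)/(4πk) = 0.3057/(4π·0.0540) = 0.4504 K/W
  R_diatomaceous earth = (1/1.68 − 1/2.23)/(4πk) = 0.1468/(4π·0.0989) = 0.1181 K/W
ΣR = 5.872×10^-5 + 0.4504 + 0.1181 = 0.5686 K/W
Q = ΔT/ΣR = (335 °C − 31.2 °C)/0.5686 = 534 W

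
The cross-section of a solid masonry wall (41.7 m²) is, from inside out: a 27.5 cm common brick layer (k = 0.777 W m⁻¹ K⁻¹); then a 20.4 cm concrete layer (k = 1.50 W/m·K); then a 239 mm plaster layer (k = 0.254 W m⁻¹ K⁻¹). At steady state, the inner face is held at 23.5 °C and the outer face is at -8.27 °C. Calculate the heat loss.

Series thermal resistances, inner to outer:
  R_common brick = L/(kA) = 0.275/(0.777·41.7) = 0.008487 K/W
  R_concrete = L/(kA) = 0.204/(1.50·41.7) = 0.003261 K/W
  R_plaster = L/(kA) = 0.239/(0.254·41.7) = 0.02256 K/W
ΣR = 0.008487 + 0.003261 + 0.02256 = 0.03431 K/W
Q = ΔT/ΣR = (23.5 °C − -8.27 °C)/0.03431 = 926 W

Q = 926 W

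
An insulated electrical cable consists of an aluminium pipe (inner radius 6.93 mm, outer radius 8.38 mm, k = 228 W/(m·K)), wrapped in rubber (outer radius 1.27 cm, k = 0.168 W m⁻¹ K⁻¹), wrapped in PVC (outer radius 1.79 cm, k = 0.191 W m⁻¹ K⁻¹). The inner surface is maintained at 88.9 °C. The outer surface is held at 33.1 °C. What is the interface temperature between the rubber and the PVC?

Resistance network (inner→outer):
  R'_aluminium = ln(0.00838/0.00693)/(2πk) = 0.1900/(2π·228) = 1.326×10^-4 m·K/W
  R'_rubber = ln(0.0127/0.00838)/(2πk) = 0.4158/(2π·0.168) = 0.3939 m·K/W
  R'_PVC = ln(0.0179/0.0127)/(2πk) = 0.3432/(2π·0.191) = 0.2860 m·K/W
ΣR = 1.326×10^-4 + 0.3939 + 0.2860 = 0.6800 m·K/W
Q' = ΔT/ΣR = (88.9 °C − 33.1 °C)/0.6800 = 82.06 W/m
From the inner boundary to the rubber/PVC interface, ΣR_partial = 0.3940 m·K/W.
T_interface = T_in − Q'·ΣR_partial = 88.9 °C − (82.06)(0.3940) = 56.6 °C

T = 56.6 °C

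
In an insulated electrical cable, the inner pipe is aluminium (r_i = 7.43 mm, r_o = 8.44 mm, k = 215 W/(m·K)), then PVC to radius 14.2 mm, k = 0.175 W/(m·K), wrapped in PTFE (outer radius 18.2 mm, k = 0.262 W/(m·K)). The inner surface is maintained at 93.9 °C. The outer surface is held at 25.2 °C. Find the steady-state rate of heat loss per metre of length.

Resistance network (inner→outer):
  R'_aluminium = ln(0.00844/0.00743)/(2πk) = 0.1275/(2π·215) = 9.435×10^-5 m·K/W
  R'_PVC = ln(0.0142/0.00844)/(2πk) = 0.5203/(2π·0.175) = 0.4732 m·K/W
  R'_PTFE = ln(0.0182/0.0142)/(2πk) = 0.2482/(2π·0.262) = 0.1508 m·K/W
ΣR = 9.435×10^-5 + 0.4732 + 0.1508 = 0.6241 m·K/W
Q' = ΔT/ΣR = (93.9 °C − 25.2 °C)/0.6241 = 110 W/m

Q' = 110 W/m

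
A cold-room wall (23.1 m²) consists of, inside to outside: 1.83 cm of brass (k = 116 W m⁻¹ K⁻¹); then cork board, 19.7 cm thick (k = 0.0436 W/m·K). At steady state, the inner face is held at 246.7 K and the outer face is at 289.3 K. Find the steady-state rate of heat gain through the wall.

Resistance network (inner→outer):
  R_brass = L/(kA) = 0.0183/(116·23.1) = 6.829×10^-6 K/W
  R_cork board = L/(kA) = 0.197/(0.0436·23.1) = 0.1956 K/W
ΣR = 6.829×10^-6 + 0.1956 = 0.1956 K/W
Q = ΔT/ΣR = (246.7 K − 289.3 K)/0.1956 = -218 W
(Negative Q ⇒ heat flows inward; heat gain = 218 W.)

Q = 218 W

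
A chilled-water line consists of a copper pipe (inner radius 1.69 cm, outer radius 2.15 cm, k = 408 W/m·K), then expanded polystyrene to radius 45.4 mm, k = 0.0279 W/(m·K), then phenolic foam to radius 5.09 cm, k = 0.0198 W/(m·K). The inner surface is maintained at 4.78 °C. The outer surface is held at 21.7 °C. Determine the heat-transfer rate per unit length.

Q' = 3.26 W/m

Resistance network (inner→outer):
  R'_copper = ln(0.0215/0.0169)/(2πk) = 0.2407/(2π·408) = 9.391×10^-5 m·K/W
  R'_expanded polystyrene = ln(0.0454/0.0215)/(2πk) = 0.7475/(2π·0.0279) = 4.264 m·K/W
  R'_phenolic foam = ln(0.0509/0.0454)/(2πk) = 0.1144/(2π·0.0198) = 0.9192 m·K/W
ΣR = 9.391×10^-5 + 4.264 + 0.9192 = 5.183 m·K/W
Q' = ΔT/ΣR = (4.78 °C − 21.7 °C)/5.183 = -3.26 W/m
(Negative Q' ⇒ heat flows inward; heat gain = 3.26 W/m.)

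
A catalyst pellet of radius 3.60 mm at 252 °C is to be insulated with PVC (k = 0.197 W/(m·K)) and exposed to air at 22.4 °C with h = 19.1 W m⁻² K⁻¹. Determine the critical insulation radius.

r_cr = 2.06 cm

For a sphere, r_cr = 2k_ins/h = 2·0.197/19.1 = 0.0206 m = 2.06 cm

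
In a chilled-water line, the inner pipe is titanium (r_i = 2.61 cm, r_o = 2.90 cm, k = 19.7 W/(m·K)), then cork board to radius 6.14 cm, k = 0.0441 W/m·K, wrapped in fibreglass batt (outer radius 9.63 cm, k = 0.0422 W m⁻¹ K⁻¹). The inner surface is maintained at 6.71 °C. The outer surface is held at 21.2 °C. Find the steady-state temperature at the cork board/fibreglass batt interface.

Series thermal resistances, inner to outer:
  R'_titanium = ln(0.0290/0.0261)/(2πk) = 0.1054/(2π·19.7) = 8.512×10^-4 m·K/W
  R'_cork board = ln(0.0614/0.0290)/(2πk) = 0.7501/(2π·0.0441) = 2.707 m·K/W
  R'_fibreglass batt = ln(0.0963/0.0614)/(2πk) = 0.4501/(2π·0.0422) = 1.697 m·K/W
ΣR = 8.512×10^-4 + 2.707 + 1.697 = 4.405 m·K/W
Q' = ΔT/ΣR = (6.71 °C − 21.2 °C)/4.405 = -3.289 W/m
From the inner boundary to the cork board/fibreglass batt interface, ΣR_partial = 2.708 m·K/W.
T_interface = T_in − Q'·ΣR_partial = 6.71 °C − (-3.289)(2.708) = 15.6 °C

T = 15.6 °C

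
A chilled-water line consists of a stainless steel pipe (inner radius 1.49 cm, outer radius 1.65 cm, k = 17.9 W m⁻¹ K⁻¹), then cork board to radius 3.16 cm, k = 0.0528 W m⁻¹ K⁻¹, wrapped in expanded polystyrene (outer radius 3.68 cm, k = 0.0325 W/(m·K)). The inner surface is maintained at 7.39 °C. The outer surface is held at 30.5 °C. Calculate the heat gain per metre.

Treat each layer as a resistance in series:
  R'_stainless steel = ln(0.0165/0.0149)/(2πk) = 0.1020/(2π·17.9) = 9.069×10^-4 m·K/W
  R'_cork board = ln(0.0316/0.0165)/(2πk) = 0.6498/(2π·0.0528) = 1.959 m·K/W
  R'_expanded polystyrene = ln(0.0368/0.0316)/(2πk) = 0.1523/(2π·0.0325) = 0.7460 m·K/W
ΣR = 9.069×10^-4 + 1.959 + 0.7460 = 2.706 m·K/W
Q' = ΔT/ΣR = (7.39 °C − 30.5 °C)/2.706 = -8.54 W/m
(Negative Q' ⇒ heat flows inward; heat gain = 8.54 W/m.)

Q' = 8.54 W/m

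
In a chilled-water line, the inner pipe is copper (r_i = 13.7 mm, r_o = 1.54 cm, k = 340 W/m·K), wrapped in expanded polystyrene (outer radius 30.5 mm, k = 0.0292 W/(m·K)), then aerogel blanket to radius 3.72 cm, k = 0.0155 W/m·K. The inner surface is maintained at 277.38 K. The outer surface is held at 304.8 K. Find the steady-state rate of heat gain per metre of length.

Q' = 4.76 W/m

Resistance network (inner→outer):
  R'_copper = ln(0.0154/0.0137)/(2πk) = 0.1170/(2π·340) = 5.475×10^-5 m·K/W
  R'_expanded polystyrene = ln(0.0305/0.0154)/(2πk) = 0.6834/(2π·0.0292) = 3.725 m·K/W
  R'_aerogel blanket = ln(0.0372/0.0305)/(2πk) = 0.1986/(2π·0.0155) = 2.039 m·K/W
ΣR = 5.475×10^-5 + 3.725 + 2.039 = 5.764 m·K/W
Q' = ΔT/ΣR = (277.38 K − 304.8 K)/5.764 = -4.76 W/m
(Negative Q' ⇒ heat flows inward; heat gain = 4.76 W/m.)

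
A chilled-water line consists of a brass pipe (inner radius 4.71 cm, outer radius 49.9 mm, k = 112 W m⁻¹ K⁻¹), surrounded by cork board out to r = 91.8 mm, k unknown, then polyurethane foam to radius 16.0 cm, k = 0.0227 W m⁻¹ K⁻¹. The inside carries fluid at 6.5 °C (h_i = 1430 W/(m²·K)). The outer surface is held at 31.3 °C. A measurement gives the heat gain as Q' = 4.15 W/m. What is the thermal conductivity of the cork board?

ΣR = ΔT/Q' = |6.5 − 31.3|/4.15 = 5.976 m·K/W
Known resistances:
  R'_conv,in = 1/(2πr h) = 1/(2π·0.0471·1430) = 0.002363 m·K/W
  R'_brass = ln(0.0499/0.0471)/(2πk) = 0.05775/(2π·112) = 8.206×10^-5 m·K/W
  R'_polyurethane foam = ln(0.160/0.0918)/(2πk) = 0.5556/(2π·0.0227) = 3.895 m·K/W
R_cork board = ΣR − ΣR_known = 5.976 − 3.897 = 2.079 m·K/W
ln(r₂/r₁)/(2πk) = 2.079 ⇒ k = 0.6096/(2π·2.079) = 0.0467 W/m·K

k = 0.0467 W/m·K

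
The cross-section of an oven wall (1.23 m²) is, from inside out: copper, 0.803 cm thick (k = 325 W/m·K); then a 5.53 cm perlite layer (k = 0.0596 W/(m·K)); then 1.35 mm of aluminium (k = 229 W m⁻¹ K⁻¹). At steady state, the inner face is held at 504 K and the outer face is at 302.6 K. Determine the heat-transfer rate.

Q = 267 W

Treat each layer as a resistance in series:
  R_copper = L/(kA) = 0.00803/(325·1.23) = 2.009×10^-5 K/W
  R_perlite = L/(kA) = 0.0553/(0.0596·1.23) = 0.7544 K/W
  R_aluminium = L/(kA) = 0.00135/(229·1.23) = 4.793×10^-6 K/W
ΣR = 2.009×10^-5 + 0.7544 + 4.793×10^-6 = 0.7544 K/W
Q = ΔT/ΣR = (504 K − 302.6 K)/0.7544 = 267 W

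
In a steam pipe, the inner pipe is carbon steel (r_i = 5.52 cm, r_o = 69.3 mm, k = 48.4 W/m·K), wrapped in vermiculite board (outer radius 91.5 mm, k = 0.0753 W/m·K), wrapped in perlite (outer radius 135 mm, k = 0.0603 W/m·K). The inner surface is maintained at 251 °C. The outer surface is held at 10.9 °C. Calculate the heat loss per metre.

Treat each layer as a resistance in series:
  R'_carbon steel = ln(0.0693/0.0552)/(2πk) = 0.2275/(2π·48.4) = 7.480×10^-4 m·K/W
  R'_vermiculite board = ln(0.0915/0.0693)/(2πk) = 0.2779/(2π·0.0753) = 0.5874 m·K/W
  R'_perlite = ln(0.135/0.0915)/(2πk) = 0.3889/(2π·0.0603) = 1.027 m·K/W
ΣR = 7.480×10^-4 + 0.5874 + 1.027 = 1.615 m·K/W
Q' = ΔT/ΣR = (251 °C − 10.9 °C)/1.615 = 149 W/m

Q' = 149 W/m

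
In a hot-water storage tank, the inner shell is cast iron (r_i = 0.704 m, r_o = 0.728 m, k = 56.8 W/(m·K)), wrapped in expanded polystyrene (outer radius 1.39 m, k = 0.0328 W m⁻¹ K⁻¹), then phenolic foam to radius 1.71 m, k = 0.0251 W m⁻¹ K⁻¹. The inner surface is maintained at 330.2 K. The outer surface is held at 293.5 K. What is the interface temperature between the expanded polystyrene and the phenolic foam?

T = 301.3 K

Resistance network (inner→outer):
  R_cast iron = (1/0.704 − 1/0.728)/(4πk) = 0.04683/(4π·56.8) = 6.561×10^-5 K/W
  R_expanded polystyrene = (1/0.728 − 1/1.39)/(4πk) = 0.6542/(4π·0.0328) = 1.587 K/W
  R_phenolic foam = (1/1.39 − 1/1.71)/(4πk) = 0.1346/(4π·0.0251) = 0.4268 K/W
ΣR = 6.561×10^-5 + 1.587 + 0.4268 = 2.014 K/W
Q = ΔT/ΣR = (330.2 K − 293.5 K)/2.014 = 18.22 W
From the inner boundary to the expanded polystyrene/phenolic foam interface, ΣR_partial = 1.587 K/W.
T_interface = T_in − Q·ΣR_partial = 330.2 K − (18.22)(1.587) = 301.3 K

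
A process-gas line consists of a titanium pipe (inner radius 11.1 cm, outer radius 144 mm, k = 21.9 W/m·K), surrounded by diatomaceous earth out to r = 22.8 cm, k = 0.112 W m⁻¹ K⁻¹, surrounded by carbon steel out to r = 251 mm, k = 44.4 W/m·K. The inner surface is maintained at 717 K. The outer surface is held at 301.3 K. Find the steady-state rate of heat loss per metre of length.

Resistance network (inner→outer):
  R'_titanium = ln(0.144/0.111)/(2πk) = 0.2603/(2π·21.9) = 0.001892 m·K/W
  R'_diatomaceous earth = ln(0.228/0.144)/(2πk) = 0.4595/(2π·0.112) = 0.6530 m·K/W
  R'_carbon steel = ln(0.251/0.228)/(2πk) = 0.09611/(2π·44.4) = 3.445×10^-4 m·K/W
ΣR = 0.001892 + 0.6530 + 3.445×10^-4 = 0.6552 m·K/W
Q' = ΔT/ΣR = (717 K − 301.3 K)/0.6552 = 634 W/m

Q' = 634 W/m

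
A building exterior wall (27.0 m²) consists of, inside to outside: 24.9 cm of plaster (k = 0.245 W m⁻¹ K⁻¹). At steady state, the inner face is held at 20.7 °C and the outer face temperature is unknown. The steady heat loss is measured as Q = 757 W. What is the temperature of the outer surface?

Sum the resistances:
  R_plaster = L/(kA) = 0.249/(0.245·27.0) = 0.03764 K/W
ΣR = 0.03764 K/W
ΔT = Q·ΣR = 757 × 0.03764 = 28.49 K
Heat flows outward, so T_out = T_in − ΔT = 20.7 − 28.49 = -7.79 °C

T_out = -7.79 °C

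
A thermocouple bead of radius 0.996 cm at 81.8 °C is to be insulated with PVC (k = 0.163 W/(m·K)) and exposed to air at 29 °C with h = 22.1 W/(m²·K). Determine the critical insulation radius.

r_cr = 1.48 cm

For a sphere, r_cr = 2k_ins/h = 2·0.163/22.1 = 0.0148 m = 1.48 cm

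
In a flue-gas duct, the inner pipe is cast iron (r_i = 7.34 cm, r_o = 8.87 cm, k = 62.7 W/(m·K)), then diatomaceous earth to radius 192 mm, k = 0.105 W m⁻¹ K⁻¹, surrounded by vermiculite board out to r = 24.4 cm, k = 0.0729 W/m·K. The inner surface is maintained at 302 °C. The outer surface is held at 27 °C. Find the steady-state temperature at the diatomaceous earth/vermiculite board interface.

Series thermal resistances, inner to outer:
  R'_cast iron = ln(0.0887/0.0734)/(2πk) = 0.1893/(2π·62.7) = 4.806×10^-4 m·K/W
  R'_diatomaceous earth = ln(0.192/0.0887)/(2πk) = 0.7722/(2π·0.105) = 1.171 m·K/W
  R'_vermiculite board = ln(0.244/0.192)/(2πk) = 0.2397/(2π·0.0729) = 0.5233 m·K/W
ΣR = 4.806×10^-4 + 1.171 + 0.5233 = 1.695 m·K/W
Q' = ΔT/ΣR = (302 °C − 27 °C)/1.695 = 162.2 W/m
From the inner boundary to the diatomaceous earth/vermiculite board interface, ΣR_partial = 1.171 m·K/W.
T_interface = T_in − Q'·ΣR_partial = 302 °C − (162.2)(1.171) = 112 °C

T = 112 °C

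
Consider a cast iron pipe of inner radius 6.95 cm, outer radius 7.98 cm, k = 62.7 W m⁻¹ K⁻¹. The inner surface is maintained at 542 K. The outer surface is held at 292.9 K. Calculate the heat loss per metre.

Q' = 2πk·ΔT/ln(r₂/r₁) = 2π × 62.7 × 249.1 / ln(0.0798/0.0695) = 7.10×10^5 W/m

Q' = 710 kW/m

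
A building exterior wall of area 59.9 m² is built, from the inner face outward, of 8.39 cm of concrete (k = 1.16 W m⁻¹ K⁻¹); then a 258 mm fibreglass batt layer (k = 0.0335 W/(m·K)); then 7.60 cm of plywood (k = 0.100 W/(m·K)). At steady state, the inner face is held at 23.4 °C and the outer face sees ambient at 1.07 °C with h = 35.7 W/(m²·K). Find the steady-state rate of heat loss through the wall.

Q = 156 W

Treat each layer as a resistance in series:
  R_concrete = L/(kA) = 0.0839/(1.16·59.9) = 0.001207 K/W
  R_fibreglass batt = L/(kA) = 0.258/(0.0335·59.9) = 0.1286 K/W
  R_plywood = L/(kA) = 0.0760/(0.100·59.9) = 0.01269 K/W
  R_conv,out = 1/(hA) = 1/(35.7·59.9) = 4.676×10^-4 K/W
ΣR = 0.001207 + 0.1286 + 0.01269 + 4.676×10^-4 = 0.1430 K/W
Q = ΔT/ΣR = (23.4 °C − 1.07 °C)/0.1430 = 156 W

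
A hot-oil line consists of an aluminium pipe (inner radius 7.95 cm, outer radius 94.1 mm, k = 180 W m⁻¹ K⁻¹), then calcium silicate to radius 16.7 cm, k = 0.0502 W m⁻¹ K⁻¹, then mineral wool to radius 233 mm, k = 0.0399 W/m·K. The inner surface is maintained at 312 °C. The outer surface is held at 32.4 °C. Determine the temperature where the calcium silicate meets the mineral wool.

Series thermal resistances, inner to outer:
  R'_aluminium = ln(0.0941/0.0795)/(2πk) = 0.1686/(2π·180) = 1.491×10^-4 m·K/W
  R'_calcium silicate = ln(0.167/0.0941)/(2πk) = 0.5736/(2π·0.0502) = 1.819 m·K/W
  R'_mineral wool = ln(0.233/0.167)/(2πk) = 0.3330/(2π·0.0399) = 1.328 m·K/W
ΣR = 1.491×10^-4 + 1.819 + 1.328 = 3.147 m·K/W
Q' = ΔT/ΣR = (312 °C − 32.4 °C)/3.147 = 88.85 W/m
From the inner boundary to the calcium silicate/mineral wool interface, ΣR_partial = 1.819 m·K/W.
T_interface = T_in − Q'·ΣR_partial = 312 °C − (88.85)(1.819) = 150 °C

T = 150 °C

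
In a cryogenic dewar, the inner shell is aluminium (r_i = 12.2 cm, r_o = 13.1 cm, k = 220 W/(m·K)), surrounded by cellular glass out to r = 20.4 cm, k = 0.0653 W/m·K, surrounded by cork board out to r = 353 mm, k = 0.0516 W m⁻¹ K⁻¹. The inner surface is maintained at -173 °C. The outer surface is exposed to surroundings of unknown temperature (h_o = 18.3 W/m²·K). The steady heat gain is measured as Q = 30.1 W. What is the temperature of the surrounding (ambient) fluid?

T_out = 24.3 °C

Series resistances:
  R_aluminium = (1/0.122 − 1/0.131)/(4πk) = 0.5631/(4π·220) = 2.037×10^-4 K/W
  R_cellular glass = (1/0.131 − 1/0.204)/(4πk) = 2.732/(4π·0.0653) = 3.329 K/W
  R_cork board = (1/0.204 − 1/0.353)/(4πk) = 2.069/(4π·0.0516) = 3.191 K/W
  R_conv,out = 1/(4πr²h) = 1/(4π·0.353²·18.3) = 0.03490 K/W
ΣR = 6.555 K/W
ΔT = Q·ΣR = 30.1 × 6.555 = 197.3 K
Heat flows inward, so T_out = T_in + ΔT = -173 + 197.3 = 24.3 °C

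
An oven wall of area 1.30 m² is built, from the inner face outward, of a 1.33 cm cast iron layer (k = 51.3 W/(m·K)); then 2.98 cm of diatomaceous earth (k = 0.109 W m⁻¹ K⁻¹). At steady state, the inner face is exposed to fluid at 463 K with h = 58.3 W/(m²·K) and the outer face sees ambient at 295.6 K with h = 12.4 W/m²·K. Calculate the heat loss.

Q = 586 W

Resistance network (inner→outer):
  R_conv,in = 1/(hA) = 1/(58.3·1.30) = 0.01319 K/W
  R_cast iron = L/(kA) = 0.0133/(51.3·1.30) = 1.994×10^-4 K/W
  R_diatomaceous earth = L/(kA) = 0.0298/(0.109·1.30) = 0.2103 K/W
  R_conv,out = 1/(hA) = 1/(12.4·1.30) = 0.06203 K/W
ΣR = 0.01319 + 1.994×10^-4 + 0.2103 + 0.06203 = 0.2857 K/W
Q = ΔT/ΣR = (463 K − 295.6 K)/0.2857 = 586 W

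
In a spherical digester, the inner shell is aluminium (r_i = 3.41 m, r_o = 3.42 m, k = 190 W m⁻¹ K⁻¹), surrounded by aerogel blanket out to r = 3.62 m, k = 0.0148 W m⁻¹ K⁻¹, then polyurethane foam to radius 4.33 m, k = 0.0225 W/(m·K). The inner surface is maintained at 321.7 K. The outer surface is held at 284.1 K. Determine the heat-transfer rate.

Series thermal resistances, inner to outer:
  R_aluminium = (1/3.41 − 1/3.42)/(4πk) = 8.575×10^-4/(4π·190) = 3.591×10^-7 K/W
  R_aerogel blanket = (1/3.42 − 1/3.62)/(4πk) = 0.01615/(4π·0.0148) = 0.08686 K/W
  R_polyurethane foam = (1/3.62 − 1/4.33)/(4πk) = 0.04530/(4π·0.0225) = 0.1602 K/W
ΣR = 3.591×10^-7 + 0.08686 + 0.1602 = 0.2471 K/W
Q = ΔT/ΣR = (321.7 K − 284.1 K)/0.2471 = 152 W

Q = 152 W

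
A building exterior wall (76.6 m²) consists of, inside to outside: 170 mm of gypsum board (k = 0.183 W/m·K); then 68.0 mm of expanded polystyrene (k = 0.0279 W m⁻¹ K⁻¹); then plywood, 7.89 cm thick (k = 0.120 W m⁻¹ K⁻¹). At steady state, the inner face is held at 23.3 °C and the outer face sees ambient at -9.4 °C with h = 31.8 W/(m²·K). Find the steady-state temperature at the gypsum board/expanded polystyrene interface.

T = 15.8 °C

Resistance network (inner→outer):
  R_gypsum board = L/(kA) = 0.170/(0.183·76.6) = 0.01213 K/W
  R_expanded polystyrene = L/(kA) = 0.0680/(0.0279·76.6) = 0.03182 K/W
  R_plywood = L/(kA) = 0.0789/(0.120·76.6) = 0.008584 K/W
  R_conv,out = 1/(hA) = 1/(31.8·76.6) = 4.105×10^-4 K/W
ΣR = 0.01213 + 0.03182 + 0.008584 + 4.105×10^-4 = 0.05294 K/W
Q = ΔT/ΣR = (23.3 °C − -9.4 °C)/0.05294 = 617.7 W
From the inner boundary to the gypsum board/expanded polystyrene interface, ΣR_partial = 0.01213 K/W.
T_interface = T_in − Q·ΣR_partial = 23.3 °C − (617.7)(0.01213) = 15.8 °C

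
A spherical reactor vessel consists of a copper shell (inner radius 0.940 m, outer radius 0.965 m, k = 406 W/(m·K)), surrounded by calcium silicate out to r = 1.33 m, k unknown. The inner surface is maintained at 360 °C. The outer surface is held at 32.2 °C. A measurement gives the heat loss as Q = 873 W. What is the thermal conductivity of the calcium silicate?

ΣR = ΔT/Q = |360 − 32.2|/873 = 0.3755 K/W
Known resistances:
  R_copper = (1/0.940 − 1/0.965)/(4πk) = 0.02756/(4π·406) = 5.402×10^-6 K/W
R_calcium silicate = ΣR − ΣR_known = 0.3755 − 5.402×10^-6 = 0.3755 K/W
(1/r₁−1/r₂)/(4πk) = 0.3755 ⇒ k = 0.2844/(4π·0.3755) = 0.0603 W/m·K

k = 0.0603 W/m·K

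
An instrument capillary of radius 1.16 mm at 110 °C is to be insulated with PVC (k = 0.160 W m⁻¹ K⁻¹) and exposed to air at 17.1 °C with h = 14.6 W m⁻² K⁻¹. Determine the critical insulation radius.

r_cr = 1.10 cm

For a cylinder, r_cr = k_ins/h = 0.160/14.6 = 0.0110 m = 1.10 cm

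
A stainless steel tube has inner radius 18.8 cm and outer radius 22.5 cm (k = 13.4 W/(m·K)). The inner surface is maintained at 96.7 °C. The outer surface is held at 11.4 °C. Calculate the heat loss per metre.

Q' = 40000 W/m

Q' = 2πk·ΔT/ln(r₂/r₁) = 2π × 13.4 × 85.3 / ln(0.225/0.188) = 40000 W/m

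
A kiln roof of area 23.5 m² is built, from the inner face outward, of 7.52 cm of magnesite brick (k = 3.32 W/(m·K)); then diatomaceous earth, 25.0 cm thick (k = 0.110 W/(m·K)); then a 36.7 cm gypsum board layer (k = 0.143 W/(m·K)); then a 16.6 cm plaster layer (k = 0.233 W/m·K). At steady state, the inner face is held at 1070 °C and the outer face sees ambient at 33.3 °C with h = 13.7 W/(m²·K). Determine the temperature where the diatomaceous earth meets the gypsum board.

Series thermal resistances, inner to outer:
  R_magnesite brick = L/(kA) = 0.0752/(3.32·23.5) = 9.639×10^-4 K/W
  R_diatomaceous earth = L/(kA) = 0.250/(0.110·23.5) = 0.09671 K/W
  R_gypsum board = L/(kA) = 0.367/(0.143·23.5) = 0.1092 K/W
  R_plaster = L/(kA) = 0.166/(0.233·23.5) = 0.03032 K/W
  R_conv,out = 1/(hA) = 1/(13.7·23.5) = 0.003106 K/W
ΣR = 9.639×10^-4 + 0.09671 + 0.1092 + 0.03032 + 0.003106 = 0.2403 K/W
Q = ΔT/ΣR = (1070 °C − 33.3 °C)/0.2403 = 4314 W
From the inner boundary to the diatomaceous earth/gypsum board interface, ΣR_partial = 0.09767 K/W.
T_interface = T_in − Q·ΣR_partial = 1070 °C − (4314)(0.09767) = 649 °C

T = 649 °C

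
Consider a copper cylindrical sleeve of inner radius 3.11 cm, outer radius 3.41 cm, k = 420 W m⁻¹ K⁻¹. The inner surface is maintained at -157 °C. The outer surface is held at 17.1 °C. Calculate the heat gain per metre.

Q' = 2πk·ΔT/ln(r₂/r₁) = 2π × 420 × 174.1 / ln(0.0341/0.0311) = 4.99×10^6 W/m

Q' = 4.99×10^6 W/m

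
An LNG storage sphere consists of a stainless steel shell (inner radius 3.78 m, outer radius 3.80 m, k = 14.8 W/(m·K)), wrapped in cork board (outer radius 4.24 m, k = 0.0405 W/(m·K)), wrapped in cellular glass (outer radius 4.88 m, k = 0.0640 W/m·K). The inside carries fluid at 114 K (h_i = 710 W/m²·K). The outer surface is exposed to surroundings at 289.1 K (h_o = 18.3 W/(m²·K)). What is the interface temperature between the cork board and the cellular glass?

T = 215.8 K

Resistance network (inner→outer):
  R_conv,in = 1/(4πr²h) = 1/(4π·3.78²·710) = 7.844×10^-6 K/W
  R_stainless steel = (1/3.78 − 1/3.80)/(4πk) = 0.001392/(4π·14.8) = 7.487×10^-6 K/W
  R_cork board = (1/3.80 − 1/4.24)/(4πk) = 0.02731/(4π·0.0405) = 0.05366 K/W
  R_cellular glass = (1/4.24 − 1/4.88)/(4πk) = 0.03093/(4π·0.0640) = 0.03846 K/W
  R_conv,out = 1/(4πr²h) = 1/(4π·4.88²·18.3) = 1.826×10^-4 K/W
ΣR = 7.844×10^-6 + 7.487×10^-6 + 0.05366 + 0.03846 + 1.826×10^-4 = 0.09232 K/W
Q = ΔT/ΣR = (114 K − 289.1 K)/0.09232 = -1897 W
From the inner boundary to the cork board/cellular glass interface, ΣR_partial = 0.05368 K/W.
T_interface = T_in − Q·ΣR_partial = 114 K − (-1897)(0.05368) = 215.8 K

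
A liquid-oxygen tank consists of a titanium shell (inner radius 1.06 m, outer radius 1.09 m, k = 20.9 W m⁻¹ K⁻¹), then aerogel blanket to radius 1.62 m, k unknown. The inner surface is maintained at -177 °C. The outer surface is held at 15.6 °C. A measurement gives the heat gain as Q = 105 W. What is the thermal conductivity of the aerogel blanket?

k = 0.0130 W/m·K

ΣR = ΔT/Q = |-177 − 15.6|/105 = 1.834 K/W
Known resistances:
  R_titanium = (1/1.06 − 1/1.09)/(4πk) = 0.02597/(4π·20.9) = 9.886×10^-5 K/W
R_aerogel blanket = ΣR − ΣR_known = 1.834 − 9.886×10^-5 = 1.834 K/W
(1/r₁−1/r₂)/(4πk) = 1.834 ⇒ k = 0.3001/(4π·1.834) = 0.0130 W/m·K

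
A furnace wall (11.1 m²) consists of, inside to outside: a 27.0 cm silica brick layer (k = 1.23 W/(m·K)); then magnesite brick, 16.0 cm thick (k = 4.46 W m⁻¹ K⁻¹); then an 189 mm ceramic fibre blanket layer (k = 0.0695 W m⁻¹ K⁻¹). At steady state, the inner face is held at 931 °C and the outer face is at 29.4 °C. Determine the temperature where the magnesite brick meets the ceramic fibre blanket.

T = 854 °C

Resistance network (inner→outer):
  R_silica brick = L/(kA) = 0.270/(1.23·11.1) = 0.01978 K/W
  R_magnesite brick = L/(kA) = 0.160/(4.46·11.1) = 0.003232 K/W
  R_ceramic fibre blanket = L/(kA) = 0.189/(0.0695·11.1) = 0.2450 K/W
ΣR = 0.01978 + 0.003232 + 0.2450 = 0.2680 K/W
Q = ΔT/ΣR = (931 °C − 29.4 °C)/0.2680 = 3364 W
From the inner boundary to the magnesite brick/ceramic fibre blanket interface, ΣR_partial = 0.02301 K/W.
T_interface = T_in − Q·ΣR_partial = 931 °C − (3364)(0.02301) = 854 °C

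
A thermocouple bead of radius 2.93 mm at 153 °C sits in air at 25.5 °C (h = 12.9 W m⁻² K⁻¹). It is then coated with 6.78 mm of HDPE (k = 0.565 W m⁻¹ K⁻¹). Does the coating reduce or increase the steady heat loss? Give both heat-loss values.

Critical radius for a sphere: r_cr = 2k/h = 0.0876 m = 8.76 cm.
Outer radius after coating: r₂ = 0.00293 + 0.00678 = 0.00971 m.
Since r₁ < r_cr and r₂ ≤ r_cr, the coating moves toward the maximum at r_cr — heat loss rises.
Bare: R = 1/(4πr₁²h) = 718.6 K/W; Q = 127.5/718.6 = 0.177 W.
Coated: R = R_cond + R_conv = 98.99 K/W; Q = 127.5/98.99 = 1.29 W.

increases: 0.177 → 1.29 W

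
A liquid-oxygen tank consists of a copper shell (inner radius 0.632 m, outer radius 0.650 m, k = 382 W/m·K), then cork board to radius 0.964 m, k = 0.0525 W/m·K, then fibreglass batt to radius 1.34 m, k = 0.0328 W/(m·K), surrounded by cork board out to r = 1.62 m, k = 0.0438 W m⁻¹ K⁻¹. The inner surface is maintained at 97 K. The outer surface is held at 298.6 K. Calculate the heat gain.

Q = 119 W

Treat each layer as a resistance in series:
  R_copper = (1/0.632 − 1/0.650)/(4πk) = 0.04382/(4π·382) = 9.128×10^-6 K/W
  R_cork board = (1/0.650 − 1/0.964)/(4πk) = 0.5011/(4π·0.0525) = 0.7596 K/W
  R_fibreglass batt = (1/0.964 − 1/1.34)/(4πk) = 0.2911/(4π·0.0328) = 0.7062 K/W
  R_cork board = (1/1.34 − 1/1.62)/(4πk) = 0.1290/(4π·0.0438) = 0.2343 K/W
ΣR = 9.128×10^-6 + 0.7596 + 0.7062 + 0.2343 = 1.700 K/W
Q = ΔT/ΣR = (97 K − 298.6 K)/1.700 = -119 W
(Negative Q ⇒ heat flows inward; heat gain = 119 W.)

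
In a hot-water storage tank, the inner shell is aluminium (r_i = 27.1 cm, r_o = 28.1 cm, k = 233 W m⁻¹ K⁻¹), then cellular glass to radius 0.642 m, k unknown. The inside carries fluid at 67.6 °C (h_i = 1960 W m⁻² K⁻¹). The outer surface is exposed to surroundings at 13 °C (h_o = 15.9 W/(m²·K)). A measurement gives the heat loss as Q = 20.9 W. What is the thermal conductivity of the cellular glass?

ΣR = ΔT/Q = |67.6 − 13|/20.9 = 2.612 K/W
Known resistances:
  R_conv,in = 1/(4πr²h) = 1/(4π·0.271²·1960) = 5.528×10^-4 K/W
  R_aluminium = (1/0.271 − 1/0.281)/(4πk) = 0.1313/(4π·233) = 4.485×10^-5 K/W
  R_conv,out = 1/(4πr²h) = 1/(4π·0.642²·15.9) = 0.01214 K/W
R_cellular glass = ΣR − ΣR_known = 2.612 − 0.01274 = 2.599 K/W
(1/r₁−1/r₂)/(4πk) = 2.599 ⇒ k = 2.001/(4π·2.599) = 0.0613 W/m·K

k = 0.0613 W/m·K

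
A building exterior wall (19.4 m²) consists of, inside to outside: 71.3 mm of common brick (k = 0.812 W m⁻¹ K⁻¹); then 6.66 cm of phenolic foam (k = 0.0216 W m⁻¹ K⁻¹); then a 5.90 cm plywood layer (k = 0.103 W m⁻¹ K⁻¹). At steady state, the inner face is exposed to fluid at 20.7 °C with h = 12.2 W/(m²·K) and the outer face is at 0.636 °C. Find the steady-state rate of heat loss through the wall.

Treat each layer as a resistance in series:
  R_conv,in = 1/(hA) = 1/(12.2·19.4) = 0.004225 K/W
  R_common brick = L/(kA) = 0.0713/(0.812·19.4) = 0.004526 K/W
  R_phenolic foam = L/(kA) = 0.0666/(0.0216·19.4) = 0.1589 K/W
  R_plywood = L/(kA) = 0.0590/(0.103·19.4) = 0.02953 K/W
ΣR = 0.004225 + 0.004526 + 0.1589 + 0.02953 = 0.1972 K/W
Q = ΔT/ΣR = (20.7 °C − 0.636 °C)/0.1972 = 102 W

Q = 102 W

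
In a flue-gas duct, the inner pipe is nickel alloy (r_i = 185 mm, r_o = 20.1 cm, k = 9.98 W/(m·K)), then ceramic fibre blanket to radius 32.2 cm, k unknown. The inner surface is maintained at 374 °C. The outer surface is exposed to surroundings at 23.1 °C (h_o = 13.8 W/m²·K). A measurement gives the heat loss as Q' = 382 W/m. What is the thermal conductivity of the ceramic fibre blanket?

ΣR = ΔT/Q' = |374 − 23.1|/382 = 0.9186 m·K/W
Known resistances:
  R'_nickel alloy = ln(0.201/0.185)/(2πk) = 0.08295/(2π·9.98) = 0.001323 m·K/W
  R'_conv,out = 1/(2πr h) = 1/(2π·0.322·13.8) = 0.03582 m·K/W
R_ceramic fibre blanket = ΣR − ΣR_known = 0.9186 − 0.03714 = 0.8815 m·K/W
ln(r₂/r₁)/(2πk) = 0.8815 ⇒ k = 0.4712/(2π·0.8815) = 0.0851 W/m·K

k = 0.0851 W/m·K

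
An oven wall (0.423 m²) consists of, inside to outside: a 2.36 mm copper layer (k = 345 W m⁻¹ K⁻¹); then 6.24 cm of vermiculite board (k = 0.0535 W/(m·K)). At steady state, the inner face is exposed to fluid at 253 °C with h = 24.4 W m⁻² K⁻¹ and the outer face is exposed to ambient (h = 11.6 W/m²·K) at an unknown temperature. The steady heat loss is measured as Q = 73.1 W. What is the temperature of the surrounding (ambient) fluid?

T_out = 29.5 °C

Series resistances:
  R_conv,in = 1/(hA) = 1/(24.4·0.423) = 0.09689 K/W
  R_copper = L/(kA) = 0.00236/(345·0.423) = 1.617×10^-5 K/W
  R_vermiculite board = L/(kA) = 0.0624/(0.0535·0.423) = 2.757 K/W
  R_conv,out = 1/(hA) = 1/(11.6·0.423) = 0.2038 K/W
ΣR = 3.058 K/W
ΔT = Q·ΣR = 73.1 × 3.058 = 223.5 K
Heat flows outward, so T_out = T_in − ΔT = 253 − 223.5 = 29.5 °C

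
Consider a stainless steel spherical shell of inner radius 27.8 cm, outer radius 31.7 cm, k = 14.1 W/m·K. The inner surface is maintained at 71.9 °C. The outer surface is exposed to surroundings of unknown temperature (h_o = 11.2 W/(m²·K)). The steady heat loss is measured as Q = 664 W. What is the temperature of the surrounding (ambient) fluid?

T_out = 23.3 °C

Series resistances:
  R_stainless steel = (1/0.278 − 1/0.317)/(4πk) = 0.4425/(4π·14.1) = 0.002498 K/W
  R_conv,out = 1/(4πr²h) = 1/(4π·0.317²·11.2) = 0.07071 K/W
ΣR = 0.07320 K/W
ΔT = Q·ΣR = 664 × 0.07320 = 48.60 K
Heat flows outward, so T_out = T_in − ΔT = 71.9 − 48.60 = 23.3 °C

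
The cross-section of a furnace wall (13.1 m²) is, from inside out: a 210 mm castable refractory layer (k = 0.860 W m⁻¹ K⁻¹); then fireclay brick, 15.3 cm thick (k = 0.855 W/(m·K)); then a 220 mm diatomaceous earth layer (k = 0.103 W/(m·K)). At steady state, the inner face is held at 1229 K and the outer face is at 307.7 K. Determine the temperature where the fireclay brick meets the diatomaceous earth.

Series thermal resistances, inner to outer:
  R_castable refractory = L/(kA) = 0.210/(0.860·13.1) = 0.01864 K/W
  R_fireclay brick = L/(kA) = 0.153/(0.855·13.1) = 0.01366 K/W
  R_diatomaceous earth = L/(kA) = 0.220/(0.103·13.1) = 0.1630 K/W
ΣR = 0.01864 + 0.01366 + 0.1630 = 0.1953 K/W
Q = ΔT/ΣR = (1229 K − 307.7 K)/0.1953 = 4717 W
From the inner boundary to the fireclay brick/diatomaceous earth interface, ΣR_partial = 0.03230 K/W.
T_interface = T_in − Q·ΣR_partial = 1229 K − (4717)(0.03230) = 1077 K

T = 1077 K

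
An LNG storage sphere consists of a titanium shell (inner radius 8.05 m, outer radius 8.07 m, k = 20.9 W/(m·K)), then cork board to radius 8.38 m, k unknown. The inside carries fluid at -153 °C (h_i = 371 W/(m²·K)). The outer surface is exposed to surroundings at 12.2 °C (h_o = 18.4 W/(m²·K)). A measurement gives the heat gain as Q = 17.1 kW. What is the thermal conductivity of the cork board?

ΣR = ΔT/Q = |-153 − 12.2|/17100 = 0.009661 K/W
Known resistances:
  R_conv,in = 1/(4πr²h) = 1/(4π·8.05²·371) = 3.310×10^-6 K/W
  R_titanium = (1/8.05 − 1/8.07)/(4πk) = 3.079×10^-4/(4π·20.9) = 1.172×10^-6 K/W
  R_conv,out = 1/(4πr²h) = 1/(4π·8.38²·18.4) = 6.159×10^-5 K/W
R_cork board = ΣR − ΣR_known = 0.009661 − 6.607×10^-5 = 0.009595 K/W
(1/r₁−1/r₂)/(4πk) = 0.009595 ⇒ k = 0.004584/(4π·0.009595) = 0.0380 W/m·K

k = 0.0380 W/m·K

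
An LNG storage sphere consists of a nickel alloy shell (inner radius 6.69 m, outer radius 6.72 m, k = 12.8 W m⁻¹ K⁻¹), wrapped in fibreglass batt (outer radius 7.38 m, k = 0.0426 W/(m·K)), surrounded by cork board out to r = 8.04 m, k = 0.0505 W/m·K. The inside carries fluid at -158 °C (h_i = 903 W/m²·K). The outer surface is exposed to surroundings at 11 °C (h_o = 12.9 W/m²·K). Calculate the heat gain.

Q = 3.98 kW

Treat each layer as a resistance in series:
  R_conv,in = 1/(4πr²h) = 1/(4π·6.69²·903) = 1.969×10^-6 K/W
  R_nickel alloy = (1/6.69 − 1/6.72)/(4πk) = 6.673×10^-4/(4π·12.8) = 4.149×10^-6 K/W
  R_fibreglass batt = (1/6.72 − 1/7.38)/(4πk) = 0.01331/(4π·0.0426) = 0.02486 K/W
  R_cork board = (1/7.38 − 1/8.04)/(4πk) = 0.01112/(4π·0.0505) = 0.01753 K/W
  R_conv,out = 1/(4πr²h) = 1/(4π·8.04²·12.9) = 9.543×10^-5 K/W
ΣR = 1.969×10^-6 + 4.149×10^-6 + 0.02486 + 0.01753 + 9.543×10^-5 = 0.04249 K/W
Q = ΔT/ΣR = (-158 °C − 11 °C)/0.04249 = -3980 W
(Negative Q ⇒ heat flows inward; heat gain = 3980 W.)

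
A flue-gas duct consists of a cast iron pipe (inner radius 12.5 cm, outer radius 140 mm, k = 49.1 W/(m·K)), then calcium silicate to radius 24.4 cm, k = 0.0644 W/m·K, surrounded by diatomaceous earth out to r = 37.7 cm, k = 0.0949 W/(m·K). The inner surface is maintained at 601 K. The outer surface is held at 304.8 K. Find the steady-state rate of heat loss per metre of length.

Q' = 141 W/m

Resistance network (inner→outer):
  R'_cast iron = ln(0.140/0.125)/(2πk) = 0.1133/(2π·49.1) = 3.673×10^-4 m·K/W
  R'_calcium silicate = ln(0.244/0.140)/(2πk) = 0.5555/(2π·0.0644) = 1.373 m·K/W
  R'_diatomaceous earth = ln(0.377/0.244)/(2πk) = 0.4351/(2π·0.0949) = 0.7297 m·K/W
ΣR = 3.673×10^-4 + 1.373 + 0.7297 = 2.103 m·K/W
Q' = ΔT/ΣR = (601 K − 304.8 K)/2.103 = 141 W/m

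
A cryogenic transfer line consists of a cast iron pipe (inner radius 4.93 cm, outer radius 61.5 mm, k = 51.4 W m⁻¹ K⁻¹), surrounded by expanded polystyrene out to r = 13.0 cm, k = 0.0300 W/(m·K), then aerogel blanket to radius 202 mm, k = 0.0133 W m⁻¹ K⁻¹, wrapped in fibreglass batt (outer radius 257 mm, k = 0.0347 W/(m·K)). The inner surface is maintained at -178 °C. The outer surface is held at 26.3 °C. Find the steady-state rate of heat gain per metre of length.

Q' = 19.7 W/m

Series thermal resistances, inner to outer:
  R'_cast iron = ln(0.0615/0.0493)/(2πk) = 0.2211/(2π·51.4) = 6.847×10^-4 m·K/W
  R'_expanded polystyrene = ln(0.130/0.0615)/(2πk) = 0.7485/(2π·0.0300) = 3.971 m·K/W
  R'_aerogel blanket = ln(0.202/0.130)/(2πk) = 0.4407/(2π·0.0133) = 5.274 m·K/W
  R'_fibreglass batt = ln(0.257/0.202)/(2πk) = 0.2408/(2π·0.0347) = 1.104 m·K/W
ΣR = 6.847×10^-4 + 3.971 + 5.274 + 1.104 = 10.35 m·K/W
Q' = ΔT/ΣR = (-178 °C − 26.3 °C)/10.35 = -19.7 W/m
(Negative Q' ⇒ heat flows inward; heat gain = 19.7 W/m.)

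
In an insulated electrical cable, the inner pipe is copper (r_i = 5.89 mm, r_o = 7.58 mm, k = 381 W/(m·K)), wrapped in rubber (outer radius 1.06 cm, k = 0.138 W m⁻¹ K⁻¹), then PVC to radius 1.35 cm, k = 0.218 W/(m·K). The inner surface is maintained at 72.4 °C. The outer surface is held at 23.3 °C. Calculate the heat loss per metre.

Q' = 87.1 W/m

Resistance network (inner→outer):
  R'_copper = ln(0.00758/0.00589)/(2πk) = 0.2523/(2π·381) = 1.054×10^-4 m·K/W
  R'_rubber = ln(0.0106/0.00758)/(2πk) = 0.3353/(2π·0.138) = 0.3867 m·K/W
  R'_PVC = ln(0.0135/0.0106)/(2πk) = 0.2418/(2π·0.218) = 0.1766 m·K/W
ΣR = 1.054×10^-4 + 0.3867 + 0.1766 = 0.5634 m·K/W
Q' = ΔT/ΣR = (72.4 °C − 23.3 °C)/0.5634 = 87.1 W/m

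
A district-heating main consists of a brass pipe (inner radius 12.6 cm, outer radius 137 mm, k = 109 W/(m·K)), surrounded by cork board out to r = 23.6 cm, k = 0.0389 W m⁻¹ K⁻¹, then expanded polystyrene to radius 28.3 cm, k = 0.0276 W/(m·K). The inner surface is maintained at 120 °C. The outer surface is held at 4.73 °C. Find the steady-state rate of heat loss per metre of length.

Q' = 35.2 W/m

Resistance network (inner→outer):
  R'_brass = ln(0.137/0.126)/(2πk) = 0.08370/(2π·109) = 1.222×10^-4 m·K/W
  R'_cork board = ln(0.236/0.137)/(2πk) = 0.5439/(2π·0.0389) = 2.225 m·K/W
  R'_expanded polystyrene = ln(0.283/0.236)/(2πk) = 0.1816/(2π·0.0276) = 1.047 m·K/W
ΣR = 1.222×10^-4 + 2.225 + 1.047 = 3.272 m·K/W
Q' = ΔT/ΣR = (120 °C − 4.73 °C)/3.272 = 35.2 W/m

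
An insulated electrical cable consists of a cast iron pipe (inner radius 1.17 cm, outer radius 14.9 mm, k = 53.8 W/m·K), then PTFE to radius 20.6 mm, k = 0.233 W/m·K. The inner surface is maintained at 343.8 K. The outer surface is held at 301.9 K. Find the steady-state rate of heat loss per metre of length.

Q' = 189 W/m

Resistance network (inner→outer):
  R'_cast iron = ln(0.0149/0.0117)/(2πk) = 0.2418/(2π·53.8) = 7.152×10^-4 m·K/W
  R'_PTFE = ln(0.0206/0.0149)/(2πk) = 0.3239/(2π·0.233) = 0.2213 m·K/W
ΣR = 7.152×10^-4 + 0.2213 = 0.2220 m·K/W
Q' = ΔT/ΣR = (343.8 K − 301.9 K)/0.2220 = 189 W/m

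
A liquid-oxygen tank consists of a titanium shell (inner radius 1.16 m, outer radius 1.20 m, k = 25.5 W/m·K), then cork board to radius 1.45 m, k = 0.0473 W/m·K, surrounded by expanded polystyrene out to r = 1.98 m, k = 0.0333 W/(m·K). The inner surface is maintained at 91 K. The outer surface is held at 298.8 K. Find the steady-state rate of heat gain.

Q = 304 W

Series thermal resistances, inner to outer:
  R_titanium = (1/1.16 − 1/1.20)/(4πk) = 0.02874/(4π·25.5) = 8.967×10^-5 K/W
  R_cork board = (1/1.20 − 1/1.45)/(4πk) = 0.1437/(4π·0.0473) = 0.2417 K/W
  R_expanded polystyrene = (1/1.45 − 1/1.98)/(4πk) = 0.1846/(4π·0.0333) = 0.4412 K/W
ΣR = 8.967×10^-5 + 0.2417 + 0.4412 = 0.6830 K/W
Q = ΔT/ΣR = (91 K − 298.8 K)/0.6830 = -304 W
(Negative Q ⇒ heat flows inward; heat gain = 304 W.)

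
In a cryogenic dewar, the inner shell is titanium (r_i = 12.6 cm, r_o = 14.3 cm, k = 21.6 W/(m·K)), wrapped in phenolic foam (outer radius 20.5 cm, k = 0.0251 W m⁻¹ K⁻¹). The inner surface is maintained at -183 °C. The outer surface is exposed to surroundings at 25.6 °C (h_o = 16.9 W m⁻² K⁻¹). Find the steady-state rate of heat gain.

Resistance network (inner→outer):
  R_titanium = (1/0.126 − 1/0.143)/(4πk) = 0.9435/(4π·21.6) = 0.003476 K/W
  R_phenolic foam = (1/0.143 − 1/0.205)/(4πk) = 2.115/(4π·0.0251) = 6.705 K/W
  R_conv,out = 1/(4πr²h) = 1/(4π·0.205²·16.9) = 0.1120 K/W
ΣR = 0.003476 + 6.705 + 0.1120 = 6.820 K/W
Q = ΔT/ΣR = (-183 °C − 25.6 °C)/6.820 = -30.6 W
(Negative Q ⇒ heat flows inward; heat gain = 30.6 W.)

Q = 30.6 W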